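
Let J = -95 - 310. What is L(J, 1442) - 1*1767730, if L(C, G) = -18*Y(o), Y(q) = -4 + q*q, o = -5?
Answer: -1768108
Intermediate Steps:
Y(q) = -4 + q²
J = -405
L(C, G) = -378 (L(C, G) = -18*(-4 + (-5)²) = -18*(-4 + 25) = -18*21 = -378)
L(J, 1442) - 1*1767730 = -378 - 1*1767730 = -378 - 1767730 = -1768108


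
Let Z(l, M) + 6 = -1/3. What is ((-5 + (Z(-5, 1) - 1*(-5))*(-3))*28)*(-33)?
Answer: 924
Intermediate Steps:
Z(l, M) = -19/3 (Z(l, M) = -6 - 1/3 = -6 - 1*⅓ = -6 - ⅓ = -19/3)
((-5 + (Z(-5, 1) - 1*(-5))*(-3))*28)*(-33) = ((-5 + (-19/3 - 1*(-5))*(-3))*28)*(-33) = ((-5 + (-19/3 + 5)*(-3))*28)*(-33) = ((-5 - 4/3*(-3))*28)*(-33) = ((-5 + 4)*28)*(-33) = -1*28*(-33) = -28*(-33) = 924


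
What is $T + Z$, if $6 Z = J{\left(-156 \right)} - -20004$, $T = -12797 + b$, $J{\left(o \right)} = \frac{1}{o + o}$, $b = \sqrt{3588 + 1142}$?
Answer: $- \frac{17714737}{1872} + \sqrt{4730} \approx -9394.2$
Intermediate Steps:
$b = \sqrt{4730} \approx 68.775$
$J{\left(o \right)} = \frac{1}{2 o}$
$T = -12797 + \sqrt{4730} \approx -12728.0$
$Z = \frac{6241247}{1872}$ ($Z = \frac{\frac{1}{2 \left(-156\right)} - -20004}{6} = \frac{\frac{1}{2} \left(- \frac{1}{156}\right) + 20004}{6} = \frac{- \frac{1}{312} + 20004}{6} = \frac{1}{6} \cdot \frac{6241247}{312} = \frac{6241247}{1872} \approx 3334.0$)
$T + Z = \left(-12797 + \sqrt{4730}\right) + \frac{6241247}{1872} = - \frac{17714737}{1872} + \sqrt{4730}$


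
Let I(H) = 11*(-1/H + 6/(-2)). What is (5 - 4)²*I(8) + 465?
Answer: 3445/8 ≈ 430.63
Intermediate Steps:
I(H) = -33 - 11/H (I(H) = 11*(-1/H + 6*(-½)) = 11*(-1/H - 3) = 11*(-3 - 1/H) = -33 - 11/H)
(5 - 4)²*I(8) + 465 = (5 - 4)²*(-33 - 11/8) + 465 = 1²*(-33 - 11*⅛) + 465 = 1*(-33 - 11/8) + 465 = 1*(-275/8) + 465 = -275/8 + 465 = 3445/8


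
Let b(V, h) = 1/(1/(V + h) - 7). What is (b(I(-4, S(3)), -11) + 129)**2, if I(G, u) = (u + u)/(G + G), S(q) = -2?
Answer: 368640000/22201 ≈ 16605.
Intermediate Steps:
I(G, u) = u/G (I(G, u) = (2*u)/((2*G)) = (2*u)*(1/(2*G)) = u/G)
b(V, h) = 1/(-7 + 1/(V + h))
(b(I(-4, S(3)), -11) + 129)**2 = ((-(-2)/(-4) - 1*(-11))/(-1 + 7*(-2/(-4)) + 7*(-11)) + 129)**2 = ((-(-2)*(-1)/4 + 11)/(-1 + 7*(-2*(-1/4)) - 77) + 129)**2 = ((-1*1/2 + 11)/(-1 + 7*(1/2) - 77) + 129)**2 = ((-1/2 + 11)/(-1 + 7/2 - 77) + 129)**2 = ((21/2)/(-149/2) + 129)**2 = (-2/149*21/2 + 129)**2 = (-21/149 + 129)**2 = (19200/149)**2 = 368640000/22201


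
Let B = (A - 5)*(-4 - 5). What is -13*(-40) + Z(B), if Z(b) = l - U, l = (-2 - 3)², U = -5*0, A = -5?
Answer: 545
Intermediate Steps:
U = 0
B = 90 (B = (-5 - 5)*(-4 - 5) = -10*(-9) = 90)
l = 25 (l = (-5)² = 25)
Z(b) = 25 (Z(b) = 25 - 1*0 = 25 + 0 = 25)
-13*(-40) + Z(B) = -13*(-40) + 25 = 520 + 25 = 545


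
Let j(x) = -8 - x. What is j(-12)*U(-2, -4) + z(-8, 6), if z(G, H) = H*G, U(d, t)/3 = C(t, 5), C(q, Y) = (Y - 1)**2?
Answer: 144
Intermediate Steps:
C(q, Y) = (-1 + Y)**2
U(d, t) = 48 (U(d, t) = 3*(-1 + 5)**2 = 3*4**2 = 3*16 = 48)
z(G, H) = G*H
j(-12)*U(-2, -4) + z(-8, 6) = (-8 - 1*(-12))*48 - 8*6 = (-8 + 12)*48 - 48 = 4*48 - 48 = 192 - 48 = 144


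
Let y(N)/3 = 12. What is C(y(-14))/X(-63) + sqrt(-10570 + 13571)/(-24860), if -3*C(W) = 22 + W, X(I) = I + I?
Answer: 29/189 - sqrt(3001)/24860 ≈ 0.15124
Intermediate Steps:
X(I) = 2*I
y(N) = 36 (y(N) = 3*12 = 36)
C(W) = -22/3 - W/3 (C(W) = -(22 + W)/3 = -22/3 - W/3)
C(y(-14))/X(-63) + sqrt(-10570 + 13571)/(-24860) = (-22/3 - 1/3*36)/((2*(-63))) + sqrt(-10570 + 13571)/(-24860) = (-22/3 - 12)/(-126) + sqrt(3001)*(-1/24860) = -58/3*(-1/126) - sqrt(3001)/24860 = 29/189 - sqrt(3001)/24860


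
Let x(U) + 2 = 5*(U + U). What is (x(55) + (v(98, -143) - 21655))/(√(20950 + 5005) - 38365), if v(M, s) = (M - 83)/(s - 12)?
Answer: 2510298680/4562726537 + 65432*√25955/4562726537 ≈ 0.55249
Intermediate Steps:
x(U) = -2 + 10*U (x(U) = -2 + 5*(U + U) = -2 + 5*(2*U) = -2 + 10*U)
v(M, s) = (-83 + M)/(-12 + s)
(x(55) + (v(98, -143) - 21655))/(√(20950 + 5005) - 38365) = ((-2 + 10*55) + ((-83 + 98)/(-12 - 143) - 21655))/(√(20950 + 5005) - 38365) = ((-2 + 550) + (15/(-155) - 21655))/(√25955 - 38365) = (548 + (-1/155*15 - 21655))/(-38365 + √25955) = (548 + (-3/31 - 21655))/(-38365 + √25955) = (548 - 671308/31)/(-38365 + √25955) = -654320/(31*(-38365 + √25955))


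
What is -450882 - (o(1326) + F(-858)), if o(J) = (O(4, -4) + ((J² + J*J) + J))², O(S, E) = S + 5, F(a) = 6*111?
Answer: -12375529396317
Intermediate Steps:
F(a) = 666
O(S, E) = 5 + S
o(J) = (9 + J + 2*J²)² (o(J) = ((5 + 4) + ((J² + J*J) + J))² = (9 + ((J² + J²) + J))² = (9 + (2*J² + J))² = (9 + (J + 2*J²))² = (9 + J + 2*J²)²)
-450882 - (o(1326) + F(-858)) = -450882 - ((9 + 1326 + 2*1326²)² + 666) = -450882 - ((9 + 1326 + 2*1758276)² + 666) = -450882 - ((9 + 1326 + 3516552)² + 666) = -450882 - (3517887² + 666) = -450882 - (12375528944769 + 666) = -450882 - 1*12375528945435 = -450882 - 12375528945435 = -12375529396317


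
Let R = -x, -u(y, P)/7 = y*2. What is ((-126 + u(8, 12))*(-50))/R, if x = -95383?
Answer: 11900/95383 ≈ 0.12476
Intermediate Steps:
u(y, P) = -14*y (u(y, P) = -7*y*2 = -14*y)
R = 95383 (R = -1*(-95383) = 95383)
((-126 + u(8, 12))*(-50))/R = ((-126 - 14*8)*(-50))/95383 = ((-126 - 112)*(-50))*(1/95383) = -238*(-50)*(1/95383) = 11900*(1/95383) = 11900/95383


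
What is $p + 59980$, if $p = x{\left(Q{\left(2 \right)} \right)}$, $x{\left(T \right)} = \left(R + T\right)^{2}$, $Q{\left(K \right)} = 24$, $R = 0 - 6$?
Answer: $60304$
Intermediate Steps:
$R = -6$
$x{\left(T \right)} = \left(-6 + T\right)^{2}$
$p = 324$ ($p = \left(-6 + 24\right)^{2} = 18^{2} = 324$)
$p + 59980 = 324 + 59980 = 60304$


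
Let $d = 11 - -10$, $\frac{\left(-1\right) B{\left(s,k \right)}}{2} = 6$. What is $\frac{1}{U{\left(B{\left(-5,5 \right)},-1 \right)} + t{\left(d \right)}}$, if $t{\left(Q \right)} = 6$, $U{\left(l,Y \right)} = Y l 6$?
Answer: $\frac{1}{78} \approx 0.012821$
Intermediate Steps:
$B{\left(s,k \right)} = -12$ ($B{\left(s,k \right)} = \left(-2\right) 6 = -12$)
$d = 21$ ($d = 11 + 10 = 21$)
$U{\left(l,Y \right)} = 6 Y l$
$\frac{1}{U{\left(B{\left(-5,5 \right)},-1 \right)} + t{\left(d \right)}} = \frac{1}{6 \left(-1\right) \left(-12\right) + 6} = \frac{1}{72 + 6} = \frac{1}{78}$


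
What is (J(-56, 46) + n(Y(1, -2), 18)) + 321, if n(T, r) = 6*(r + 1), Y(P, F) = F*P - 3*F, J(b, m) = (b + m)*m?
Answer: -25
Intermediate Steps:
J(b, m) = m*(b + m)
Y(P, F) = -3*F + F*P
n(T, r) = 6 + 6*r (n(T, r) = 6*(1 + r) = 6 + 6*r)
(J(-56, 46) + n(Y(1, -2), 18)) + 321 = (46*(-56 + 46) + (6 + 6*18)) + 321 = (46*(-10) + (6 + 108)) + 321 = (-460 + 114) + 321 = -346 + 321 = -25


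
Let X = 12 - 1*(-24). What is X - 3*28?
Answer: -48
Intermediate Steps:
X = 36 (X = 12 + 24 = 36)
X - 3*28 = 36 - 3*28 = 36 - 84 = -48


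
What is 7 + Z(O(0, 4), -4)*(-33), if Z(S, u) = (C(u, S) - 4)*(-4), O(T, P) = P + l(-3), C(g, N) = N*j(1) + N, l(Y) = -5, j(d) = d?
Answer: -785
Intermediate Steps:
C(g, N) = 2*N (C(g, N) = N*1 + N = N + N = 2*N)
O(T, P) = -5 + P (O(T, P) = P - 5 = -5 + P)
Z(S, u) = 16 - 8*S (Z(S, u) = (2*S - 4)*(-4) = (-4 + 2*S)*(-4) = 16 - 8*S)
7 + Z(O(0, 4), -4)*(-33) = 7 + (16 - 8*(-5 + 4))*(-33) = 7 + (16 - 8*(-1))*(-33) = 7 + (16 + 8)*(-33) = 7 + 24*(-33) = 7 - 792 = -785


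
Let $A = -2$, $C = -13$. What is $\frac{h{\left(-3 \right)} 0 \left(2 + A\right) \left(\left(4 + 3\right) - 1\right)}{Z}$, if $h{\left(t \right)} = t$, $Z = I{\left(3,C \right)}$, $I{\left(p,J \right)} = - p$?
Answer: $0$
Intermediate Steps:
$Z = -3$ ($Z = \left(-1\right) 3 = -3$)
$\frac{h{\left(-3 \right)} 0 \left(2 + A\right) \left(\left(4 + 3\right) - 1\right)}{Z} = \frac{\left(-3\right) 0 \left(2 - 2\right) \left(\left(4 + 3\right) - 1\right)}{-3} = 0 \cdot 0 \left(7 - 1\right) \left(- \frac{1}{3}\right) = 0 \cdot 0 \cdot 6 \left(- \frac{1}{3}\right) = 0 \cdot 0 \left(- \frac{1}{3}\right) = 0 \left(- \frac{1}{3}\right) = 0$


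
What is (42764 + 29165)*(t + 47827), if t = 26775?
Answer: 5366047258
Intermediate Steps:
(42764 + 29165)*(t + 47827) = (42764 + 29165)*(26775 + 47827) = 71929*74602 = 5366047258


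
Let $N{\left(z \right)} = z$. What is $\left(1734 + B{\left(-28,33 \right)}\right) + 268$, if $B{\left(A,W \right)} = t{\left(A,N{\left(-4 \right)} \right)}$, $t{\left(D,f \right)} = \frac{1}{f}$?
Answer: $\frac{8007}{4} \approx 2001.8$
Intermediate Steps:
$B{\left(A,W \right)} = - \frac{1}{4}$ ($B{\left(A,W \right)} = \frac{1}{-4} = - \frac{1}{4}$)
$\left(1734 + B{\left(-28,33 \right)}\right) + 268 = \left(1734 - \frac{1}{4}\right) + 268 = \frac{6935}{4} + 268 = \frac{8007}{4}$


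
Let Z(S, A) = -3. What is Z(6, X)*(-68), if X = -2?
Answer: 204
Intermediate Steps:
Z(6, X)*(-68) = -3*(-68) = 204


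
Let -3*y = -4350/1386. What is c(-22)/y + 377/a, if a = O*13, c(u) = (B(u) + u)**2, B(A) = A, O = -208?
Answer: 279041759/150800 ≈ 1850.4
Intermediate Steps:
c(u) = 4*u**2 (c(u) = (u + u)**2 = (2*u)**2 = 4*u**2)
a = -2704 (a = -208*13 = -2704)
y = 725/693 (y = -(-1450)/1386 = -1/3*(-725/231) = 725/693 ≈ 1.0462)
c(-22)/y + 377/a = (4*(-22)**2)/(725/693) + 377/(-2704) = (4*484)*(693/725) + 377*(-1/2704) = 1936*(693/725) - 29/208 = 1341648/725 - 29/208 = 279041759/150800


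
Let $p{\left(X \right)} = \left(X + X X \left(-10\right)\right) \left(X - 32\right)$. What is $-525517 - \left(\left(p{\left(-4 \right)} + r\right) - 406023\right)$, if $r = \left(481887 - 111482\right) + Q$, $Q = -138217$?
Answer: $-357586$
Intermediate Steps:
$r = 232188$ ($r = \left(481887 - 111482\right) - 138217 = 370405 - 138217 = 232188$)
$p{\left(X \right)} = \left(-32 + X\right) \left(X - 10 X^{2}\right)$ ($p{\left(X \right)} = \left(X + X^{2} \left(-10\right)\right) \left(-32 + X\right) = \left(X - 10 X^{2}\right) \left(-32 + X\right) = \left(-32 + X\right) \left(X - 10 X^{2}\right)$)
$-525517 - \left(\left(p{\left(-4 \right)} + r\right) - 406023\right) = -525517 - \left(\left(- 4 \left(-32 - 10 \left(-4\right)^{2} + 321 \left(-4\right)\right) + 232188\right) - 406023\right) = -525517 - \left(\left(- 4 \left(-32 - 160 - 1284\right) + 232188\right) - 406023\right) = -525517 - \left(\left(\left(-4\right) \left(-1476\right) + 232188\right) - 406023\right) = -525517 - \left(\left(5904 + 232188\right) - 406023\right) = -525517 - \left(238092 - 406023\right) = -525517 - -167931 = -525517 + 167931 = -357586$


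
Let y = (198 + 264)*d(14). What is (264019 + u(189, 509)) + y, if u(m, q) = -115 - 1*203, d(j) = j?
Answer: 270169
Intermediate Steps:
u(m, q) = -318 (u(m, q) = -115 - 203 = -318)
y = 6468 (y = (198 + 264)*14 = 462*14 = 6468)
(264019 + u(189, 509)) + y = (264019 - 318) + 6468 = 263701 + 6468 = 270169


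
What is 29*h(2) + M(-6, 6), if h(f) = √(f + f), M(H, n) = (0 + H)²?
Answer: 94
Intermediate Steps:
M(H, n) = H²
h(f) = √2*√f (h(f) = √(2*f) = √2*√f)
29*h(2) + M(-6, 6) = 29*(√2*√2) + (-6)² = 29*2 + 36 = 58 + 36 = 94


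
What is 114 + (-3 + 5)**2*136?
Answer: 658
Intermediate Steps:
114 + (-3 + 5)**2*136 = 114 + 2**2*136 = 114 + 4*136 = 114 + 544 = 658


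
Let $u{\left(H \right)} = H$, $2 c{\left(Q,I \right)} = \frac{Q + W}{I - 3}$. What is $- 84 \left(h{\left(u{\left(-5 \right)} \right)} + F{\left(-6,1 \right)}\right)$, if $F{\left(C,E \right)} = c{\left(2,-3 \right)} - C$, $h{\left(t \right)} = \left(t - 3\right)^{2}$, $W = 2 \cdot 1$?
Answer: $-5852$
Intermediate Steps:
$W = 2$
$c{\left(Q,I \right)} = \frac{2 + Q}{2 \left(-3 + I\right)}$ ($c{\left(Q,I \right)} = \frac{\left(Q + 2\right) \frac{1}{I - 3}}{2} = \frac{\left(2 + Q\right) \frac{1}{-3 + I}}{2} = \frac{\frac{1}{-3 + I} \left(2 + Q\right)}{2} = \frac{2 + Q}{2 \left(-3 + I\right)}$)
$h{\left(t \right)} = \left(-3 + t\right)^{2}$
$F{\left(C,E \right)} = - \frac{1}{3} - C$ ($F{\left(C,E \right)} = \frac{2 + 2}{2 \left(-3 - 3\right)} - C = \frac{1}{2} \frac{1}{-6} \cdot 4 - C = \frac{1}{2} \left(- \frac{1}{6}\right) 4 - C = - \frac{1}{3} - C$)
$- 84 \left(h{\left(u{\left(-5 \right)} \right)} + F{\left(-6,1 \right)}\right) = - 84 \left(\left(-3 - 5\right)^{2} - - \frac{17}{3}\right) = - 84 \left(\left(-8\right)^{2} + \left(- \frac{1}{3} + 6\right)\right) = - 84 \left(64 + \frac{17}{3}\right) = \left(-84\right) \frac{209}{3} = -5852$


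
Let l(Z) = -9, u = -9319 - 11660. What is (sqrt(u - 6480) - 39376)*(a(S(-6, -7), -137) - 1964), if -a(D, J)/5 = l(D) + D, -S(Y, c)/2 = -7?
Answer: 78318864 - 17901*I*sqrt(339) ≈ 7.8319e+7 - 3.2959e+5*I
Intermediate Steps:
u = -20979
S(Y, c) = 14 (S(Y, c) = -2*(-7) = 14)
a(D, J) = 45 - 5*D (a(D, J) = -5*(-9 + D) = 45 - 5*D)
(sqrt(u - 6480) - 39376)*(a(S(-6, -7), -137) - 1964) = (sqrt(-20979 - 6480) - 39376)*((45 - 5*14) - 1964) = (sqrt(-27459) - 39376)*((45 - 70) - 1964) = (9*I*sqrt(339) - 39376)*(-25 - 1964) = (-39376 + 9*I*sqrt(339))*(-1989) = 78318864 - 17901*I*sqrt(339)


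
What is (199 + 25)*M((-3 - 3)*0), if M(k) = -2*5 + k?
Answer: -2240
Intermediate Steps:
M(k) = -10 + k
(199 + 25)*M((-3 - 3)*0) = (199 + 25)*(-10 + (-3 - 3)*0) = 224*(-10 - 6*0) = 224*(-10 + 0) = 224*(-10) = -2240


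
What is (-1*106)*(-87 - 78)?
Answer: 17490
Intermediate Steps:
(-1*106)*(-87 - 78) = -106*(-165) = 17490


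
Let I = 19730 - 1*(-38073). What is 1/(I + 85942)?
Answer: 1/143745 ≈ 6.9568e-6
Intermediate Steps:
I = 57803 (I = 19730 + 38073 = 57803)
1/(I + 85942) = 1/(57803 + 85942) = 1/143745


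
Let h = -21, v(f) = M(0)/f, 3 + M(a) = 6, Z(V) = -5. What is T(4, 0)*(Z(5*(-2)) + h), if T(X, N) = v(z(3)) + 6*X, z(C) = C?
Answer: -650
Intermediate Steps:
M(a) = 3 (M(a) = -3 + 6 = 3)
v(f) = 3/f
T(X, N) = 1 + 6*X (T(X, N) = 3/3 + 6*X = 3*(⅓) + 6*X = 1 + 6*X)
T(4, 0)*(Z(5*(-2)) + h) = (1 + 6*4)*(-5 - 21) = (1 + 24)*(-26) = 25*(-26) = -650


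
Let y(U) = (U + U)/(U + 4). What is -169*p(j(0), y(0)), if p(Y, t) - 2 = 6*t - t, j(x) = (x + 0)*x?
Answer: -338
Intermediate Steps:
y(U) = 2*U/(4 + U) (y(U) = (2*U)/(4 + U) = 2*U/(4 + U))
j(x) = x² (j(x) = x*x = x²)
p(Y, t) = 2 + 5*t (p(Y, t) = 2 + (6*t - t) = 2 + 5*t)
-169*p(j(0), y(0)) = -169*(2 + 5*(2*0/(4 + 0))) = -169*(2 + 5*(2*0/4)) = -169*(2 + 5*(2*0*(¼))) = -169*(2 + 5*0) = -169*(2 + 0) = -169*2 = -338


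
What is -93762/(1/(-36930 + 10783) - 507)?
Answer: 1225797507/6628265 ≈ 184.93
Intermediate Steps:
-93762/(1/(-36930 + 10783) - 507) = -93762/(1/(-26147) - 507) = -93762/(-1/26147 - 507) = -93762/(-13256530/26147) = -93762*(-26147/13256530) = 1225797507/6628265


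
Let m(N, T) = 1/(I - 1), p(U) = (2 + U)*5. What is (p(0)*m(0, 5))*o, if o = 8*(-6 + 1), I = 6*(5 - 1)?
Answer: -400/23 ≈ -17.391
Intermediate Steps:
I = 24 (I = 6*4 = 24)
p(U) = 10 + 5*U
m(N, T) = 1/23 (m(N, T) = 1/(24 - 1) = 1/23)
o = -40 (o = 8*(-5) = -40)
(p(0)*m(0, 5))*o = ((10 + 5*0)*(1/23))*(-40) = ((10 + 0)*(1/23))*(-40) = (10*(1/23))*(-40) = (10/23)*(-40) = -400/23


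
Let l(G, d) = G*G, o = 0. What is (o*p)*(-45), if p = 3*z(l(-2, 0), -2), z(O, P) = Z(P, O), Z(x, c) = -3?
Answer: 0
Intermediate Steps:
l(G, d) = G**2
z(O, P) = -3
p = -9 (p = 3*(-3) = -9)
(o*p)*(-45) = (0*(-9))*(-45) = 0*(-45) = 0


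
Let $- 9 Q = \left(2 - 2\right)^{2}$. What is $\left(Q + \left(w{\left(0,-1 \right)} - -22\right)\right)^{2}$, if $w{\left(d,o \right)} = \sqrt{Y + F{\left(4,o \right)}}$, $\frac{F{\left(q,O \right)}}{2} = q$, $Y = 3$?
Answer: $\left(22 + \sqrt{11}\right)^{2} \approx 640.93$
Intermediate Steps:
$F{\left(q,O \right)} = 2 q$
$w{\left(d,o \right)} = \sqrt{11}$ ($w{\left(d,o \right)} = \sqrt{3 + 2 \cdot 4} = \sqrt{3 + 8} = \sqrt{11}$)
$Q = 0$ ($Q = - \frac{\left(2 - 2\right)^{2}}{9} = - \frac{0^{2}}{9} = \left(- \frac{1}{9}\right) 0 = 0$)
$\left(Q + \left(w{\left(0,-1 \right)} - -22\right)\right)^{2} = \left(0 + \left(\sqrt{11} - -22\right)\right)^{2} = \left(0 + \left(\sqrt{11} + 22\right)\right)^{2} = \left(0 + \left(22 + \sqrt{11}\right)\right)^{2} = \left(22 + \sqrt{11}\right)^{2}$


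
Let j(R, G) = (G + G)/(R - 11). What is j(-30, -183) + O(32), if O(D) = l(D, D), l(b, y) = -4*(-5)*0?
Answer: 366/41 ≈ 8.9268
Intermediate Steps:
l(b, y) = 0 (l(b, y) = 20*0 = 0)
j(R, G) = 2*G/(-11 + R) (j(R, G) = (2*G)/(-11 + R) = 2*G/(-11 + R))
O(D) = 0
j(-30, -183) + O(32) = 2*(-183)/(-11 - 30) + 0 = 2*(-183)/(-41) + 0 = 2*(-183)*(-1/41) + 0 = 366/41 + 0 = 366/41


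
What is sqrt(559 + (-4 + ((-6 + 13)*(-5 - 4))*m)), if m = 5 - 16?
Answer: 4*sqrt(78) ≈ 35.327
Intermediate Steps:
m = -11
sqrt(559 + (-4 + ((-6 + 13)*(-5 - 4))*m)) = sqrt(559 + (-4 + ((-6 + 13)*(-5 - 4))*(-11))) = sqrt(559 + (-4 + (7*(-9))*(-11))) = sqrt(559 + (-4 - 63*(-11))) = sqrt(559 + (-4 + 693)) = sqrt(559 + 689) = sqrt(1248) = 4*sqrt(78)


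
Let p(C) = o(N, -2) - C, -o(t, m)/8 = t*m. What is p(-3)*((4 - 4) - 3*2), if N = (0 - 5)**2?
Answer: -2418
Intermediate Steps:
N = 25 (N = (-5)**2 = 25)
o(t, m) = -8*m*t (o(t, m) = -8*t*m = -8*m*t)
p(C) = 400 - C (p(C) = -8*(-2)*25 - C = 400 - C)
p(-3)*((4 - 4) - 3*2) = (400 - 1*(-3))*((4 - 4) - 3*2) = (400 + 3)*(0 - 6) = 403*(-6) = -2418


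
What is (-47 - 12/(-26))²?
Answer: 366025/169 ≈ 2165.8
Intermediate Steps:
(-47 - 12/(-26))² = (-47 - 12*(-1/26))² = (-47 + 6/13)² = (-605/13)² = 366025/169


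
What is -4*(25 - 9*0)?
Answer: -100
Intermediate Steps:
-4*(25 - 9*0) = -4*(25 + 0) = -4*25 = -100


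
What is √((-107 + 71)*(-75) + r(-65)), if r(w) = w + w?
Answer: √2570 ≈ 50.695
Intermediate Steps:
r(w) = 2*w
√((-107 + 71)*(-75) + r(-65)) = √((-107 + 71)*(-75) + 2*(-65)) = √(-36*(-75) - 130) = √(2700 - 130) = √2570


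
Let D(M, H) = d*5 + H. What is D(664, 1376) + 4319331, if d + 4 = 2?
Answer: 4320697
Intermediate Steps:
d = -2 (d = -4 + 2 = -2)
D(M, H) = -10 + H (D(M, H) = -2*5 + H = -10 + H)
D(664, 1376) + 4319331 = (-10 + 1376) + 4319331 = 1366 + 4319331 = 4320697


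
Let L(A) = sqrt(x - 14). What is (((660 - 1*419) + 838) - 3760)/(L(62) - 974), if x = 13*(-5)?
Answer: 2611294/948755 + 2681*I*sqrt(79)/948755 ≈ 2.7523 + 0.025116*I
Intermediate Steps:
x = -65
L(A) = I*sqrt(79) (L(A) = sqrt(-65 - 14) = sqrt(-79) = I*sqrt(79))
(((660 - 1*419) + 838) - 3760)/(L(62) - 974) = (((660 - 1*419) + 838) - 3760)/(I*sqrt(79) - 974) = (((660 - 419) + 838) - 3760)/(-974 + I*sqrt(79)) = ((241 + 838) - 3760)/(-974 + I*sqrt(79)) = (1079 - 3760)/(-974 + I*sqrt(79)) = -2681/(-974 + I*sqrt(79))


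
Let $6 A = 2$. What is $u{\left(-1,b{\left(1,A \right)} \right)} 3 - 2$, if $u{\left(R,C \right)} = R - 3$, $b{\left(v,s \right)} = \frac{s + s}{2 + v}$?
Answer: $-14$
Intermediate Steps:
$A = \frac{1}{3}$ ($A = \frac{1}{6} \cdot 2 = \frac{1}{3} \approx 0.33333$)
$b{\left(v,s \right)} = \frac{2 s}{2 + v}$
$u{\left(R,C \right)} = -3 + R$ ($u{\left(R,C \right)} = R - 3 = -3 + R$)
$u{\left(-1,b{\left(1,A \right)} \right)} 3 - 2 = \left(-3 - 1\right) 3 - 2 = \left(-4\right) 3 - 2 = -12 - 2 = -14$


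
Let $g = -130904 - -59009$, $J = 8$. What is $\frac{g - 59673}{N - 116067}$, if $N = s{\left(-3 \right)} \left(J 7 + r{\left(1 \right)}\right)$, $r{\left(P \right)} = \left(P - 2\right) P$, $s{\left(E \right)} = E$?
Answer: $\frac{5482}{4843} \approx 1.1319$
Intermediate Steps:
$r{\left(P \right)} = P \left(-2 + P\right)$ ($r{\left(P \right)} = \left(-2 + P\right) P = P \left(-2 + P\right)$)
$g = -71895$ ($g = -130904 + 59009 = -71895$)
$N = -165$ ($N = - 3 \left(8 \cdot 7 + 1 \left(-2 + 1\right)\right) = - 3 \left(56 + 1 \left(-1\right)\right) = - 3 \left(56 - 1\right) = \left(-3\right) 55 = -165$)
$\frac{g - 59673}{N - 116067} = \frac{-71895 - 59673}{-165 - 116067} = - \frac{131568}{-116232} = \left(-131568\right) \left(- \frac{1}{116232}\right) = \frac{5482}{4843}$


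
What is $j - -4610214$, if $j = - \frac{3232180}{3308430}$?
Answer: $\frac{1525256707184}{330843} \approx 4.6102 \cdot 10^{6}$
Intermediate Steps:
$j = - \frac{323218}{330843}$ ($j = \left(-3232180\right) \frac{1}{3308430} = - \frac{323218}{330843} \approx -0.97695$)
$j - -4610214 = - \frac{323218}{330843} - -4610214 = - \frac{323218}{330843} + 4610214 = \frac{1525256707184}{330843}$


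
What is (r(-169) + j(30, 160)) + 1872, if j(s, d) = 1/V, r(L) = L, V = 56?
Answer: 95369/56 ≈ 1703.0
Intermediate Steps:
j(s, d) = 1/56
(r(-169) + j(30, 160)) + 1872 = (-169 + 1/56) + 1872 = -9463/56 + 1872 = 95369/56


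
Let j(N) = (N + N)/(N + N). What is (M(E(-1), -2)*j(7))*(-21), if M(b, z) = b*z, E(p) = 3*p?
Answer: -126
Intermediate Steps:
j(N) = 1 (j(N) = (2*N)/((2*N)) = (2*N)*(1/(2*N)) = 1)
(M(E(-1), -2)*j(7))*(-21) = (((3*(-1))*(-2))*1)*(-21) = (-3*(-2)*1)*(-21) = (6*1)*(-21) = 6*(-21) = -126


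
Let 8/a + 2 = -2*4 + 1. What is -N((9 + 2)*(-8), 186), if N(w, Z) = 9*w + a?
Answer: 7136/9 ≈ 792.89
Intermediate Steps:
a = -8/9 (a = 8/(-2 + (-2*4 + 1)) = 8/(-2 + (-8 + 1)) = 8/(-2 - 7) = 8/(-9) = 8*(-1/9) = -8/9 ≈ -0.88889)
N(w, Z) = -8/9 + 9*w (N(w, Z) = 9*w - 8/9 = -8/9 + 9*w)
-N((9 + 2)*(-8), 186) = -(-8/9 + 9*((9 + 2)*(-8))) = -(-8/9 + 9*(11*(-8))) = -(-8/9 + 9*(-88)) = -(-8/9 - 792) = -1*(-7136/9) = 7136/9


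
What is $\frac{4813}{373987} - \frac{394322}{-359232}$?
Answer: $\frac{74600142715}{67174048992} \approx 1.1105$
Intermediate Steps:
$\frac{4813}{373987} - \frac{394322}{-359232} = 4813 \cdot \frac{1}{373987} - - \frac{197161}{179616} = \frac{4813}{373987} + \frac{197161}{179616} = \frac{74600142715}{67174048992}$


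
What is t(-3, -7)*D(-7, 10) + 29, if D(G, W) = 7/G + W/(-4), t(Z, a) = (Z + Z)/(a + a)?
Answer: 55/2 ≈ 27.500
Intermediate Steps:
t(Z, a) = Z/a (t(Z, a) = (2*Z)/((2*a)) = (2*Z)*(1/(2*a)) = Z/a)
D(G, W) = 7/G - W/4 (D(G, W) = 7/G + W*(-¼) = 7/G - W/4)
t(-3, -7)*D(-7, 10) + 29 = (-3/(-7))*(7/(-7) - ¼*10) + 29 = (-3*(-⅐))*(7*(-⅐) - 5/2) + 29 = 3*(-1 - 5/2)/7 + 29 = (3/7)*(-7/2) + 29 = -3/2 + 29 = 55/2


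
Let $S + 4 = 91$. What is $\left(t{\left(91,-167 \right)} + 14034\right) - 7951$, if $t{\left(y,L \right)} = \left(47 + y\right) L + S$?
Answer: $-16876$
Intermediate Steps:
$S = 87$ ($S = -4 + 91 = 87$)
$t{\left(y,L \right)} = 87 + L \left(47 + y\right)$ ($t{\left(y,L \right)} = \left(47 + y\right) L + 87 = L \left(47 + y\right) + 87 = 87 + L \left(47 + y\right)$)
$\left(t{\left(91,-167 \right)} + 14034\right) - 7951 = \left(\left(87 + 47 \left(-167\right) - 15197\right) + 14034\right) - 7951 = \left(\left(87 - 7849 - 15197\right) + 14034\right) - 7951 = \left(-22959 + 14034\right) - 7951 = -8925 - 7951 = -16876$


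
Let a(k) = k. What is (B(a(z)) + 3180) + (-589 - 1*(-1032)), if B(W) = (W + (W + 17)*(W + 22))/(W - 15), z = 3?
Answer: 42973/12 ≈ 3581.1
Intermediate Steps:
B(W) = (W + (17 + W)*(22 + W))/(-15 + W)
(B(a(z)) + 3180) + (-589 - 1*(-1032)) = ((374 + 3² + 40*3)/(-15 + 3) + 3180) + (-589 - 1*(-1032)) = ((374 + 9 + 120)/(-12) + 3180) + (-589 + 1032) = (-1/12*503 + 3180) + 443 = (-503/12 + 3180) + 443 = 37657/12 + 443 = 42973/12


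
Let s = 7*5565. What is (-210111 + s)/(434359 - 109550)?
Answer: -171156/324809 ≈ -0.52694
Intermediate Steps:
s = 38955
(-210111 + s)/(434359 - 109550) = (-210111 + 38955)/(434359 - 109550) = -171156/324809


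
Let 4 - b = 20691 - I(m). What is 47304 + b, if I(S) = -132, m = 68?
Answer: 26485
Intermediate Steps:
b = -20819 (b = 4 - (20691 - 1*(-132)) = 4 - (20691 + 132) = 4 - 1*20823 = 4 - 20823 = -20819)
47304 + b = 47304 - 20819 = 26485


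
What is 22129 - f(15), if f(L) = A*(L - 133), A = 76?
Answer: 31097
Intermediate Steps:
f(L) = -10108 + 76*L (f(L) = 76*(L - 133) = 76*(-133 + L) = -10108 + 76*L)
22129 - f(15) = 22129 - (-10108 + 76*15) = 22129 - (-10108 + 1140) = 22129 - 1*(-8968) = 22129 + 8968 = 31097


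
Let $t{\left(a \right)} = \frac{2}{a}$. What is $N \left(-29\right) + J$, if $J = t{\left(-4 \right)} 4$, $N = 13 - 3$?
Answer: $-292$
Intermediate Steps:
$N = 10$ ($N = 13 - 3 = 10$)
$J = -2$ ($J = \frac{2}{-4} \cdot 4 = 2 \left(- \frac{1}{4}\right) 4 = \left(- \frac{1}{2}\right) 4 = -2$)
$N \left(-29\right) + J = 10 \left(-29\right) - 2 = -290 - 2 = -292$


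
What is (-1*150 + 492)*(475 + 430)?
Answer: 309510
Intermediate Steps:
(-1*150 + 492)*(475 + 430) = (-150 + 492)*905 = 342*905 = 309510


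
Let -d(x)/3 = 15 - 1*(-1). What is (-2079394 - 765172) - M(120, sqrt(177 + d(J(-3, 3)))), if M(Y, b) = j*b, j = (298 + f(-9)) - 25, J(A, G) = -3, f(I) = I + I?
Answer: -2844566 - 255*sqrt(129) ≈ -2.8475e+6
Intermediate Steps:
f(I) = 2*I
d(x) = -48 (d(x) = -3*(15 - 1*(-1)) = -3*(15 + 1) = -3*16 = -48)
j = 255 (j = (298 + 2*(-9)) - 25 = (298 - 18) - 25 = 280 - 25 = 255)
M(Y, b) = 255*b
(-2079394 - 765172) - M(120, sqrt(177 + d(J(-3, 3)))) = (-2079394 - 765172) - 255*sqrt(177 - 48) = -2844566 - 255*sqrt(129)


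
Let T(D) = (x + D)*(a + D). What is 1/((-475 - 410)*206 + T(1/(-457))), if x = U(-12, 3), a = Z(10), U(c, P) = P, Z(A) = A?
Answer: -208849/38069001660 ≈ -5.4861e-6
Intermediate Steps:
a = 10
x = 3
T(D) = (3 + D)*(10 + D)
1/((-475 - 410)*206 + T(1/(-457))) = 1/((-475 - 410)*206 + (30 + (1/(-457))**2 + 13/(-457))) = 1/(-885*206 + (30 + (-1/457)**2 + 13*(-1/457))) = 1/(-182310 + (30 + 1/208849 - 13/457)) = 1/(-182310 + 6259530/208849) = 1/(-38069001660/208849) = -208849/38069001660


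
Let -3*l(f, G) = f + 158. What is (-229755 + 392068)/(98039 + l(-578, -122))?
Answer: 162313/98179 ≈ 1.6532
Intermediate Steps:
l(f, G) = -158/3 - f/3 (l(f, G) = -(f + 158)/3 = -(158 + f)/3 = -158/3 - f/3)
(-229755 + 392068)/(98039 + l(-578, -122)) = (-229755 + 392068)/(98039 + (-158/3 - ⅓*(-578))) = 162313/(98039 + (-158/3 + 578/3)) = 162313/(98039 + 140) = 162313/98179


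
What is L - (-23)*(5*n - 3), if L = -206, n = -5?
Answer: -850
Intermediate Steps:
L - (-23)*(5*n - 3) = -206 - (-23)*(5*(-5) - 3) = -206 - (-23)*(-25 - 3) = -206 - (-23)*(-28) = -206 - 1*644 = -206 - 644 = -850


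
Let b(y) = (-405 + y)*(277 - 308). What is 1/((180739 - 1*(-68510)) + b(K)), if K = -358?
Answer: 1/272902 ≈ 3.6643e-6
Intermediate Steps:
b(y) = 12555 - 31*y (b(y) = (-405 + y)*(-31) = 12555 - 31*y)
1/((180739 - 1*(-68510)) + b(K)) = 1/((180739 - 1*(-68510)) + (12555 - 31*(-358))) = 1/((180739 + 68510) + (12555 + 11098)) = 1/(249249 + 23653) = 1/272902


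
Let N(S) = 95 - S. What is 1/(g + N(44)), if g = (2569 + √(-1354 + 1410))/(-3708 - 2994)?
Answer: 2273539566/115079028233 + 13404*√14/115079028233 ≈ 0.019757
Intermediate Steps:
g = -2569/6702 - √14/3351 (g = (2569 + √56)/(-6702) = (2569 + 2*√14)*(-1/6702) = -2569/6702 - √14/3351 ≈ -0.38444)
1/(g + N(44)) = 1/((-2569/6702 - √14/3351) + (95 - 1*44)) = 1/((-2569/6702 - √14/3351) + (95 - 44)) = 1/((-2569/6702 - √14/3351) + 51) = 1/(339233/6702 - √14/3351)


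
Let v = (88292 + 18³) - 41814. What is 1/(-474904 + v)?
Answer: -1/422594 ≈ -2.3663e-6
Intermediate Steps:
v = 52310 (v = (88292 + 5832) - 41814 = 94124 - 41814 = 52310)
1/(-474904 + v) = 1/(-474904 + 52310) = 1/(-422594) = -1/422594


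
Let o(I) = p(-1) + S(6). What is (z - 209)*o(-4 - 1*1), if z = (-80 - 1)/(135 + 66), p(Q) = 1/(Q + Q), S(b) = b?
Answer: -77165/67 ≈ -1151.7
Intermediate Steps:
p(Q) = 1/(2*Q)
z = -27/67 (z = -81/201 = -81*1/201 = -27/67 ≈ -0.40299)
o(I) = 11/2 (o(I) = (½)/(-1) + 6 = (½)*(-1) + 6 = -½ + 6 = 11/2)
(z - 209)*o(-4 - 1*1) = (-27/67 - 209)*(11/2) = -14030/67*11/2 = -77165/67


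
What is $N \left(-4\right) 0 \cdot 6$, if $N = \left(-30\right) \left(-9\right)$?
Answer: $0$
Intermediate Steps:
$N = 270$
$N \left(-4\right) 0 \cdot 6 = 270 \left(-4\right) 0 \cdot 6 = 270 \cdot 0 \cdot 6 = 270 \cdot 0 = 0$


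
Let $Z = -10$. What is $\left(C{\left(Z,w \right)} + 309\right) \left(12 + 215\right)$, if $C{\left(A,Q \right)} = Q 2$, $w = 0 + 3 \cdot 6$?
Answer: $78315$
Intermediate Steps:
$w = 18$ ($w = 0 + 18 = 18$)
$C{\left(A,Q \right)} = 2 Q$
$\left(C{\left(Z,w \right)} + 309\right) \left(12 + 215\right) = \left(2 \cdot 18 + 309\right) \left(12 + 215\right) = \left(36 + 309\right) 227 = 345 \cdot 227 = 78315$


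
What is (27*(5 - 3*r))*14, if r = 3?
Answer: -1512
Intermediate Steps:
(27*(5 - 3*r))*14 = (27*(5 - 3*3))*14 = (27*(5 - 9))*14 = (27*(-4))*14 = -108*14 = -1512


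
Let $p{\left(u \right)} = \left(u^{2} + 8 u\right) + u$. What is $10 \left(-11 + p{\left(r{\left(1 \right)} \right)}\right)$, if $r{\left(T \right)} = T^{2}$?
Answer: $-10$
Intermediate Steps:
$p{\left(u \right)} = u^{2} + 9 u$
$10 \left(-11 + p{\left(r{\left(1 \right)} \right)}\right) = 10 \left(-11 + 1^{2} \left(9 + 1^{2}\right)\right) = 10 \left(-11 + 1 \left(9 + 1\right)\right) = 10 \left(-11 + 1 \cdot 10\right) = 10 \left(-11 + 10\right) = 10 \left(-1\right) = -10$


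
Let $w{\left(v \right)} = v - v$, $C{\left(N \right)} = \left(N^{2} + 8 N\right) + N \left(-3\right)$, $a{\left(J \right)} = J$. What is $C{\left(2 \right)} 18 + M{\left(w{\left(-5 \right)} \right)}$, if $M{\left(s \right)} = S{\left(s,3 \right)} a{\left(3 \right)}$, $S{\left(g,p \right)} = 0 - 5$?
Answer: $237$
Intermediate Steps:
$S{\left(g,p \right)} = -5$ ($S{\left(g,p \right)} = 0 - 5 = -5$)
$C{\left(N \right)} = N^{2} + 5 N$ ($C{\left(N \right)} = \left(N^{2} + 8 N\right) - 3 N = N^{2} + 5 N$)
$w{\left(v \right)} = 0$
$M{\left(s \right)} = -15$ ($M{\left(s \right)} = \left(-5\right) 3 = -15$)
$C{\left(2 \right)} 18 + M{\left(w{\left(-5 \right)} \right)} = 2 \left(5 + 2\right) 18 - 15 = 2 \cdot 7 \cdot 18 - 15 = 14 \cdot 18 - 15 = 252 - 15 = 237$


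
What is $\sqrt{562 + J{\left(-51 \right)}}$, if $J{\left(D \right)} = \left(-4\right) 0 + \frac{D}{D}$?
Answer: $\sqrt{563} \approx 23.728$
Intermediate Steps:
$J{\left(D \right)} = 1$ ($J{\left(D \right)} = 0 + 1 = 1$)
$\sqrt{562 + J{\left(-51 \right)}} = \sqrt{562 + 1} = \sqrt{563}$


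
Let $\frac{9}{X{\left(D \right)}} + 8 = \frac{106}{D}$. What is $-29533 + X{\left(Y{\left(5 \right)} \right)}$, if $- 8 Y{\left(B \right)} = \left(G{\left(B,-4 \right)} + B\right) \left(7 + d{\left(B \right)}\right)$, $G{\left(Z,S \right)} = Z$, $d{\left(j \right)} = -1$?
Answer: $- \frac{9805091}{332} \approx -29533.0$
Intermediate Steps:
$Y{\left(B \right)} = - \frac{3 B}{2}$ ($Y{\left(B \right)} = - \frac{\left(B + B\right) \left(7 - 1\right)}{8} = - \frac{2 B 6}{8} = - \frac{12 B}{8} = - \frac{3 B}{2}$)
$X{\left(D \right)} = \frac{9}{-8 + \frac{106}{D}}$
$-29533 + X{\left(Y{\left(5 \right)} \right)} = -29533 - \frac{9 \left(\left(- \frac{3}{2}\right) 5\right)}{-106 + 8 \left(\left(- \frac{3}{2}\right) 5\right)} = -29533 - - \frac{135}{2 \left(-106 + 8 \left(- \frac{15}{2}\right)\right)} = -29533 - - \frac{135}{2 \left(-106 - 60\right)} = -29533 - - \frac{135}{2 \left(-166\right)} = -29533 - \left(- \frac{135}{2}\right) \left(- \frac{1}{166}\right) = -29533 - \frac{135}{332} = - \frac{9805091}{332}$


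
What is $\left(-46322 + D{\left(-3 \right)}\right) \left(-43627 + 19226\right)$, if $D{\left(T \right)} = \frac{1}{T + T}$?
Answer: $\frac{6781843133}{6} \approx 1.1303 \cdot 10^{9}$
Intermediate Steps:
$D{\left(T \right)} = \frac{1}{2 T}$
$\left(-46322 + D{\left(-3 \right)}\right) \left(-43627 + 19226\right) = \left(-46322 + \frac{1}{2 \left(-3\right)}\right) \left(-43627 + 19226\right) = \left(-46322 + \frac{1}{2} \left(- \frac{1}{3}\right)\right) \left(-24401\right) = \left(-46322 - \frac{1}{6}\right) \left(-24401\right) = \left(- \frac{277933}{6}\right) \left(-24401\right) = \frac{6781843133}{6}$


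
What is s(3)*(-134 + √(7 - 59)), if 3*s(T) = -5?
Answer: 670/3 - 10*I*√13/3 ≈ 223.33 - 12.019*I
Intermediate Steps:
s(T) = -5/3 (s(T) = (⅓)*(-5) = -5/3)
s(3)*(-134 + √(7 - 59)) = -5*(-134 + √(7 - 59))/3 = -5*(-134 + √(-52))/3 = -5*(-134 + 2*I*√13)/3 = 670/3 - 10*I*√13/3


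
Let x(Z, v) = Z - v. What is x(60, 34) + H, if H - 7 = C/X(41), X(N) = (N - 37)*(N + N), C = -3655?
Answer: 7169/328 ≈ 21.857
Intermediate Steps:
X(N) = 2*N*(-37 + N) (X(N) = (-37 + N)*(2*N) = 2*N*(-37 + N))
H = -1359/328 (H = 7 - 3655*1/(82*(-37 + 41)) = 7 - 3655/(2*41*4) = 7 - 3655/328 = -1359/328 ≈ -4.1433)
x(60, 34) + H = (60 - 1*34) - 1359/328 = (60 - 34) - 1359/328 = 26 - 1359/328 = 7169/328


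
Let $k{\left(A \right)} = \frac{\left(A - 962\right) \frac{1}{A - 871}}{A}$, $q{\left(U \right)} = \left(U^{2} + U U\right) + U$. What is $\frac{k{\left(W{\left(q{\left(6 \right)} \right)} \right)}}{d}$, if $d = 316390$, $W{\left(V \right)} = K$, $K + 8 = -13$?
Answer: $- \frac{983}{5926617480} \approx -1.6586 \cdot 10^{-7}$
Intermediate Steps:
$K = -21$ ($K = -8 - 13 = -21$)
$q{\left(U \right)} = U + 2 U^{2}$ ($q{\left(U \right)} = \left(U^{2} + U^{2}\right) + U = 2 U^{2} + U = U + 2 U^{2}$)
$W{\left(V \right)} = -21$
$k{\left(A \right)} = \frac{-962 + A}{A \left(-871 + A\right)}$ ($k{\left(A \right)} = \frac{\left(-962 + A\right) \frac{1}{-871 + A}}{A} = \frac{\frac{1}{-871 + A} \left(-962 + A\right)}{A} = \frac{-962 + A}{A \left(-871 + A\right)}$)
$\frac{k{\left(W{\left(q{\left(6 \right)} \right)} \right)}}{d} = \frac{\frac{1}{-21} \frac{1}{-871 - 21} \left(-962 - 21\right)}{316390} = \left(- \frac{1}{21}\right) \frac{1}{-892} \left(-983\right) \frac{1}{316390} = \left(- \frac{1}{21}\right) \left(- \frac{1}{892}\right) \left(-983\right) \frac{1}{316390} = \left(- \frac{983}{18732}\right) \frac{1}{316390} = - \frac{983}{5926617480}$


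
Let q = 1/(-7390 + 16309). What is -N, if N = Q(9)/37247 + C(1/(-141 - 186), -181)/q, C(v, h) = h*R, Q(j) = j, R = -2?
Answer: -120258569475/37247 ≈ -3.2287e+6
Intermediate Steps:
q = 1/8919 ≈ 0.00011212
C(v, h) = -2*h (C(v, h) = h*(-2) = -2*h)
N = 120258569475/37247 (N = 9/37247 + (-2*(-181))/(1/8919) = 9*(1/37247) + 362*8919 = 9/37247 + 3228678 = 120258569475/37247 ≈ 3.2287e+6)
-N = -1*120258569475/37247 = -120258569475/37247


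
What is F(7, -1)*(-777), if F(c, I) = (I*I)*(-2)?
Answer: 1554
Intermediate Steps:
F(c, I) = -2*I**2 (F(c, I) = I**2*(-2) = -2*I**2)
F(7, -1)*(-777) = -2*(-1)**2*(-777) = -2*1*(-777) = -2*(-777) = 1554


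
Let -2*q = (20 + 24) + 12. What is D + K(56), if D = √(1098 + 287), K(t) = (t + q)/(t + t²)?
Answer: 1/114 + √1385 ≈ 37.224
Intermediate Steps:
q = -28 (q = -((20 + 24) + 12)/2 = -(44 + 12)/2 = -½*56 = -28)
K(t) = (-28 + t)/(t + t²) (K(t) = (t - 28)/(t + t²) = (-28 + t)/(t + t²))
D = √1385 ≈ 37.216
D + K(56) = √1385 + (-28 + 56)/(56*(1 + 56)) = √1385 + (1/56)*28/57 = √1385 + (1/56)*(1/57)*28 = √1385 + 1/114 = 1/114 + √1385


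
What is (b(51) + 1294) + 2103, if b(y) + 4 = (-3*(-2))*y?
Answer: 3699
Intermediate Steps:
b(y) = -4 + 6*y (b(y) = -4 + (-3*(-2))*y = -4 + 6*y)
(b(51) + 1294) + 2103 = ((-4 + 6*51) + 1294) + 2103 = ((-4 + 306) + 1294) + 2103 = (302 + 1294) + 2103 = 1596 + 2103 = 3699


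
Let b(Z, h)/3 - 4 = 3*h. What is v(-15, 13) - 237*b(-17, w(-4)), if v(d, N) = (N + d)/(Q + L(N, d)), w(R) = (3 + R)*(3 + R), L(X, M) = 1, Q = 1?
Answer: -4978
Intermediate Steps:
w(R) = (3 + R)²
v(d, N) = N/2 + d/2 (v(d, N) = (N + d)/(1 + 1) = (N + d)/2 = (N + d)*(½) = N/2 + d/2)
b(Z, h) = 12 + 9*h (b(Z, h) = 12 + 3*(3*h) = 12 + 9*h)
v(-15, 13) - 237*b(-17, w(-4)) = ((½)*13 + (½)*(-15)) - 237*(12 + 9*(3 - 4)²) = (13/2 - 15/2) - 237*(12 + 9*(-1)²) = -1 - 237*(12 + 9*1) = -1 - 237*(12 + 9) = -1 - 237*21 = -1 - 4977 = -4978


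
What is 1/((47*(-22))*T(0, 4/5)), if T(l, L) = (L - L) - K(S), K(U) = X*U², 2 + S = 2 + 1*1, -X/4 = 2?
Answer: -1/8272 ≈ -0.00012089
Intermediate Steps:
X = -8 (X = -4*2 = -8)
S = 1 (S = -2 + (2 + 1*1) = -2 + (2 + 1) = -2 + 3 = 1)
K(U) = -8*U²
T(l, L) = 8 (T(l, L) = (L - L) - (-8)*1² = 0 - (-8) = 0 - 1*(-8) = 0 + 8 = 8)
1/((47*(-22))*T(0, 4/5)) = 1/((47*(-22))*8) = 1/(-1034*8) = 1/(-8272) = -1/8272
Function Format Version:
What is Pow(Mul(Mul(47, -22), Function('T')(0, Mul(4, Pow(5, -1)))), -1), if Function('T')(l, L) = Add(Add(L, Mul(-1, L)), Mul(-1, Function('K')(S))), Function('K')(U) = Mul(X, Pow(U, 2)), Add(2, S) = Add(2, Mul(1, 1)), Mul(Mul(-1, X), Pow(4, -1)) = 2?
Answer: Rational(-1, 8272) ≈ -0.00012089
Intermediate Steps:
X = -8 (X = Mul(-4, 2) = -8)
S = 1 (S = Add(-2, Add(2, Mul(1, 1))) = Add(-2, Add(2, 1)) = Add(-2, 3) = 1)
Function('K')(U) = Mul(-8, Pow(U, 2))
Function('T')(l, L) = 8 (Function('T')(l, L) = Add(Add(L, Mul(-1, L)), Mul(-1, Mul(-8, Pow(1, 2)))) = Add(0, Mul(-1, Mul(-8, 1))) = Add(0, Mul(-1, -8)) = Add(0, 8) = 8)
Pow(Mul(Mul(47, -22), Function('T')(0, Mul(4, Pow(5, -1)))), -1) = Pow(Mul(Mul(47, -22), 8), -1) = Pow(Mul(-1034, 8), -1) = Pow(-8272, -1) = Rational(-1, 8272)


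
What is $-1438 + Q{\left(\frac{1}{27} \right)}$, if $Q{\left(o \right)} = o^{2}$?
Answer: $- \frac{1048301}{729} \approx -1438.0$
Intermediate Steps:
$-1438 + Q{\left(\frac{1}{27} \right)} = -1438 + \left(\frac{1}{27}\right)^{2} = -1438 + \frac{1}{729} = - \frac{1048301}{729}$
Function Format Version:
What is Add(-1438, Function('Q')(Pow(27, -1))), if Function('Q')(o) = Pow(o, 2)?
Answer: Rational(-1048301, 729) ≈ -1438.0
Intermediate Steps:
Add(-1438, Function('Q')(Pow(27, -1))) = Add(-1438, Pow(Pow(27, -1), 2)) = Add(-1438, Pow(Rational(1, 27), 2)) = Add(-1438, Rational(1, 729)) = Rational(-1048301, 729)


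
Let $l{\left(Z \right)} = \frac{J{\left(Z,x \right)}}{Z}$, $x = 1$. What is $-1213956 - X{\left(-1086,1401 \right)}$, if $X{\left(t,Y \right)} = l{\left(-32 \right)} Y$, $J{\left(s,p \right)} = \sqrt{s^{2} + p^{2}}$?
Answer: $-1213956 + \frac{7005 \sqrt{41}}{32} \approx -1.2126 \cdot 10^{6}$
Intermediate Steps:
$J{\left(s,p \right)} = \sqrt{p^{2} + s^{2}}$
$l{\left(Z \right)} = \frac{\sqrt{1 + Z^{2}}}{Z}$ ($l{\left(Z \right)} = \frac{\sqrt{1^{2} + Z^{2}}}{Z} = \frac{\sqrt{1 + Z^{2}}}{Z}$)
$X{\left(t,Y \right)} = - \frac{5 Y \sqrt{41}}{32}$ ($X{\left(t,Y \right)} = \frac{\sqrt{1 + \left(-32\right)^{2}}}{-32} Y = - \frac{\sqrt{1 + 1024}}{32} Y = - \frac{\sqrt{1025}}{32} Y = - \frac{5 \sqrt{41}}{32} Y = - \frac{5 Y \sqrt{41}}{32}$)
$-1213956 - X{\left(-1086,1401 \right)} = -1213956 - \left(- \frac{5}{32}\right) 1401 \sqrt{41} = -1213956 - - \frac{7005 \sqrt{41}}{32} = -1213956 + \frac{7005 \sqrt{41}}{32}$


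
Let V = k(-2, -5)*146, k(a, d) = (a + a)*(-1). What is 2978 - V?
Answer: 2394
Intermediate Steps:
k(a, d) = -2*a (k(a, d) = (2*a)*(-1) = -2*a)
V = 584 (V = -2*(-2)*146 = 4*146 = 584)
2978 - V = 2978 - 1*584 = 2978 - 584 = 2394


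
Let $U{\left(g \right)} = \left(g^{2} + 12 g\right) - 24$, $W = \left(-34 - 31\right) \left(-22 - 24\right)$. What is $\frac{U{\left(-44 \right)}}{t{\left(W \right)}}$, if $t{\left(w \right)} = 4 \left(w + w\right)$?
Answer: $\frac{173}{2990} \approx 0.05786$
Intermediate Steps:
$W = 2990$ ($W = \left(-65\right) \left(-46\right) = 2990$)
$U{\left(g \right)} = -24 + g^{2} + 12 g$
$t{\left(w \right)} = 8 w$ ($t{\left(w \right)} = 4 \cdot 2 w = 8 w$)
$\frac{U{\left(-44 \right)}}{t{\left(W \right)}} = \frac{-24 + \left(-44\right)^{2} + 12 \left(-44\right)}{8 \cdot 2990} = \frac{-24 + 1936 - 528}{23920} = 1384 \cdot \frac{1}{23920} = \frac{173}{2990}$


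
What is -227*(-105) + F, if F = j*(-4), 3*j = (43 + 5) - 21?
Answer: 23799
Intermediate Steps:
j = 9 (j = ((43 + 5) - 21)/3 = (48 - 21)/3 = (⅓)*27 = 9)
F = -36 (F = 9*(-4) = -36)
-227*(-105) + F = -227*(-105) - 36 = 23835 - 36 = 23799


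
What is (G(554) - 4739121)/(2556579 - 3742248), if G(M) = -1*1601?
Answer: 4740722/1185669 ≈ 3.9984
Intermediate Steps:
G(M) = -1601
(G(554) - 4739121)/(2556579 - 3742248) = (-1601 - 4739121)/(2556579 - 3742248) = -4740722/(-1185669) = -4740722*(-1/1185669) = 4740722/1185669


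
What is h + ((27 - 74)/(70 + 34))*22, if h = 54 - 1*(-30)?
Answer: 3851/52 ≈ 74.058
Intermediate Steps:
h = 84 (h = 54 + 30 = 84)
h + ((27 - 74)/(70 + 34))*22 = 84 + ((27 - 74)/(70 + 34))*22 = 84 - 47/104*22 = 84 - 517/52 = 3851/52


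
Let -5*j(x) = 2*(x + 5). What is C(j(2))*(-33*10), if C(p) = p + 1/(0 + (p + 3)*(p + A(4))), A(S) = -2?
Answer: 5071/4 ≈ 1267.8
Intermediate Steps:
j(x) = -2 - 2*x/5 (j(x) = -2*(x + 5)/5 = -2*(5 + x)/5 = -(10 + 2*x)/5 = -2 - 2*x/5)
C(p) = p + 1/((-2 + p)*(3 + p)) (C(p) = p + 1/(0 + (p + 3)*(p - 2)) = p + 1/(0 + (3 + p)*(-2 + p)) = p + 1/(0 + (-2 + p)*(3 + p)) = p + 1/((-2 + p)*(3 + p)))
C(j(2))*(-33*10) = ((1 + (-2 - 2/5*2)**2 + (-2 - 2/5*2)**3 - 6*(-2 - 2/5*2))/(-6 + (-2 - 2/5*2) + (-2 - 2/5*2)**2))*(-33*10) = ((1 + (-2 - 4/5)**2 + (-2 - 4/5)**3 - 6*(-2 - 4/5))/(-6 + (-2 - 4/5) + (-2 - 4/5)**2))*(-330) = ((1 + (-14/5)**2 + (-14/5)**3 - 6*(-14/5))/(-6 - 14/5 + (-14/5)**2))*(-330) = ((1 + 196/25 - 2744/125 + 84/5)/(-6 - 14/5 + 196/25))*(-330) = ((461/125)/(-24/25))*(-330) = -25/24*461/125*(-330) = -461/120*(-330) = 5071/4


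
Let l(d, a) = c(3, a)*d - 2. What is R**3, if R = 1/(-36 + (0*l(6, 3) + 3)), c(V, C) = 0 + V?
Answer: -1/35937 ≈ -2.7826e-5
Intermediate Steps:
c(V, C) = V
l(d, a) = -2 + 3*d (l(d, a) = 3*d - 2 = -2 + 3*d)
R = -1/33 (R = 1/(-36 + (0*(-2 + 3*6) + 3)) = 1/(-36 + (0*(-2 + 18) + 3)) = 1/(-36 + (0*16 + 3)) = 1/(-36 + (0 + 3)) = 1/(-36 + 3) = 1/(-33) = -1/33 ≈ -0.030303)
R**3 = (-1/33)**3 = -1/35937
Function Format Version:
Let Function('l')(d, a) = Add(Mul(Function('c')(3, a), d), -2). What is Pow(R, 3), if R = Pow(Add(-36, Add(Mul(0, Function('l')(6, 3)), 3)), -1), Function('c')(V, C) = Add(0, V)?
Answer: Rational(-1, 35937) ≈ -2.7826e-5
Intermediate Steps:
Function('c')(V, C) = V
Function('l')(d, a) = Add(-2, Mul(3, d)) (Function('l')(d, a) = Add(Mul(3, d), -2) = Add(-2, Mul(3, d)))
R = Rational(-1, 33) (R = Pow(Add(-36, Add(Mul(0, Add(-2, Mul(3, 6))), 3)), -1) = Pow(Add(-36, Add(Mul(0, Add(-2, 18)), 3)), -1) = Pow(Add(-36, Add(Mul(0, 16), 3)), -1) = Pow(Add(-36, Add(0, 3)), -1) = Pow(Add(-36, 3), -1) = Pow(-33, -1) = Rational(-1, 33) ≈ -0.030303)
Pow(R, 3) = Pow(Rational(-1, 33), 3) = Rational(-1, 35937)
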